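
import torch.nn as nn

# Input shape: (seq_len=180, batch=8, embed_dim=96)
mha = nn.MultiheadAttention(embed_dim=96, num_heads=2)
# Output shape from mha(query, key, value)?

Input shape: (180, 8, 96)
Output shape: (180, 8, 96)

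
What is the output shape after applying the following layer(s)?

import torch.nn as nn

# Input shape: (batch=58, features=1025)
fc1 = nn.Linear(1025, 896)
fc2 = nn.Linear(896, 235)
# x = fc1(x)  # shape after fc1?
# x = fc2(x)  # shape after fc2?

Input shape: (58, 1025)
  -> after fc1: (58, 896)
Output shape: (58, 235)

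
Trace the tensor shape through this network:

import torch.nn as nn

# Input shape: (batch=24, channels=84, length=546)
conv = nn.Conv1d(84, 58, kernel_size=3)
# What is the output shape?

Input shape: (24, 84, 546)
Output shape: (24, 58, 544)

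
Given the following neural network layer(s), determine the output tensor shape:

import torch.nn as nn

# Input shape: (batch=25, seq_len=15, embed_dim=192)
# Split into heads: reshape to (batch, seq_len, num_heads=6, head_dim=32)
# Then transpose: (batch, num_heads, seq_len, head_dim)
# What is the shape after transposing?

Input shape: (25, 15, 192)
  -> after reshape: (25, 15, 6, 32)
Output shape: (25, 6, 15, 32)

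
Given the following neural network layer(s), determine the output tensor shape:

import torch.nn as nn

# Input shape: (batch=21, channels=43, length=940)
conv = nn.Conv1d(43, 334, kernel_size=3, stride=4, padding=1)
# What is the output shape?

Input shape: (21, 43, 940)
Output shape: (21, 334, 235)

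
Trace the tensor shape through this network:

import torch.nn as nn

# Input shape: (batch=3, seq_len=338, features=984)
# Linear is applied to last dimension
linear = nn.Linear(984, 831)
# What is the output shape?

Input shape: (3, 338, 984)
Output shape: (3, 338, 831)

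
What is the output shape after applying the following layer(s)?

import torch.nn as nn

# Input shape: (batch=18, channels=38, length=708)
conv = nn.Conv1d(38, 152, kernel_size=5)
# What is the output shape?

Input shape: (18, 38, 708)
Output shape: (18, 152, 704)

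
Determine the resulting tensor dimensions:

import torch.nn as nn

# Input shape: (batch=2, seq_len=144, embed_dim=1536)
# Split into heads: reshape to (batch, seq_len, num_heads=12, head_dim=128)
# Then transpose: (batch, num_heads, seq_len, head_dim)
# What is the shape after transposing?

Input shape: (2, 144, 1536)
  -> after reshape: (2, 144, 12, 128)
Output shape: (2, 12, 144, 128)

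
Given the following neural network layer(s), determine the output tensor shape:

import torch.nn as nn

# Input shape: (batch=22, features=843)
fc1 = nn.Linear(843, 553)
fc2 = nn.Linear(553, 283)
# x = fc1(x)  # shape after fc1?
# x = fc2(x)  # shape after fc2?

Input shape: (22, 843)
  -> after fc1: (22, 553)
Output shape: (22, 283)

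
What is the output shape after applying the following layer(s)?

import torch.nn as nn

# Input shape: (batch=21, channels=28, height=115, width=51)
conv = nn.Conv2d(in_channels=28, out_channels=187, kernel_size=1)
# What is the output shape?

Input shape: (21, 28, 115, 51)
Output shape: (21, 187, 115, 51)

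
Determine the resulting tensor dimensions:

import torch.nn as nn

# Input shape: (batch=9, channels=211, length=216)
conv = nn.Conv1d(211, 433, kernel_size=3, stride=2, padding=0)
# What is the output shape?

Input shape: (9, 211, 216)
Output shape: (9, 433, 107)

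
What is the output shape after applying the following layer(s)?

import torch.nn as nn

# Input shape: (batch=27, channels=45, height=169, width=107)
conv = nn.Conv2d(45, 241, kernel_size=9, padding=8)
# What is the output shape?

Input shape: (27, 45, 169, 107)
Output shape: (27, 241, 177, 115)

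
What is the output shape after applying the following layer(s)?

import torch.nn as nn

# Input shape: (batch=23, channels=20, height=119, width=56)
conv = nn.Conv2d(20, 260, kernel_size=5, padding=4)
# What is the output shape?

Input shape: (23, 20, 119, 56)
Output shape: (23, 260, 123, 60)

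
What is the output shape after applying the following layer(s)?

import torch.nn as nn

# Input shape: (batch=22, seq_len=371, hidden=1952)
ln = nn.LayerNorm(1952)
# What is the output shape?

Input shape: (22, 371, 1952)
Output shape: (22, 371, 1952)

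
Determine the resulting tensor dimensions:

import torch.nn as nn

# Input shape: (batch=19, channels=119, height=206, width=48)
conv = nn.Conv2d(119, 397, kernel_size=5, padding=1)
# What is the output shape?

Input shape: (19, 119, 206, 48)
Output shape: (19, 397, 204, 46)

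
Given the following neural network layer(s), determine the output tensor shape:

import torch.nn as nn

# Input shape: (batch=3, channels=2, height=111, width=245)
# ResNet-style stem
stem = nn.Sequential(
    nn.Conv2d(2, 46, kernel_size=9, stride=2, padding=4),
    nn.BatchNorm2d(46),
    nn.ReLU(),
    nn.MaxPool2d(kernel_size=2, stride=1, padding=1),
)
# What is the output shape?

Input shape: (3, 2, 111, 245)
  -> after Conv2d 9x9 stride=2: (3, 46, 56, 123)
Output shape: (3, 46, 57, 124)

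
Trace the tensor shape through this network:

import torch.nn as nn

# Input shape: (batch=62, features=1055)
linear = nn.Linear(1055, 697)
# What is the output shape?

Input shape: (62, 1055)
Output shape: (62, 697)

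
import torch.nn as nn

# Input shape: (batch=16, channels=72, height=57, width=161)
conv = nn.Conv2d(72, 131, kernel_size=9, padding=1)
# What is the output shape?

Input shape: (16, 72, 57, 161)
Output shape: (16, 131, 51, 155)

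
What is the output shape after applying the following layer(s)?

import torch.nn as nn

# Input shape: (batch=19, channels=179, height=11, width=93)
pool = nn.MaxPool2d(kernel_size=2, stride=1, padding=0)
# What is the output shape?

Input shape: (19, 179, 11, 93)
Output shape: (19, 179, 10, 92)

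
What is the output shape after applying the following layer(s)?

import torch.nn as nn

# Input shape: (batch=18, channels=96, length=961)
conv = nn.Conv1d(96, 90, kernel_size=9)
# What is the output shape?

Input shape: (18, 96, 961)
Output shape: (18, 90, 953)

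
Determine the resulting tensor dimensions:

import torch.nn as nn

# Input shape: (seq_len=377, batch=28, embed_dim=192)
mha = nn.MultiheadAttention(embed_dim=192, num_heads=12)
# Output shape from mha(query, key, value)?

Input shape: (377, 28, 192)
Output shape: (377, 28, 192)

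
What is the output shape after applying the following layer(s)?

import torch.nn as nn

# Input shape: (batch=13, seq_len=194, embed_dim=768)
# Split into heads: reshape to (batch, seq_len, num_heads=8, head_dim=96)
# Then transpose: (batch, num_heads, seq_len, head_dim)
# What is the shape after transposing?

Input shape: (13, 194, 768)
  -> after reshape: (13, 194, 8, 96)
Output shape: (13, 8, 194, 96)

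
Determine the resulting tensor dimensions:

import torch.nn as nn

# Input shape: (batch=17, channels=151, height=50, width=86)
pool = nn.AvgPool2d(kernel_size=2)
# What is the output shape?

Input shape: (17, 151, 50, 86)
Output shape: (17, 151, 25, 43)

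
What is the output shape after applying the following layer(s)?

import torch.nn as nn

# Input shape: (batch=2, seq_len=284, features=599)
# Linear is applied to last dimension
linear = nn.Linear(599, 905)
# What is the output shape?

Input shape: (2, 284, 599)
Output shape: (2, 284, 905)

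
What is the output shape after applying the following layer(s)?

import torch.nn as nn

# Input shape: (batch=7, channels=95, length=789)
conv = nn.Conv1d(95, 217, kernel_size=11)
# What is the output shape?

Input shape: (7, 95, 789)
Output shape: (7, 217, 779)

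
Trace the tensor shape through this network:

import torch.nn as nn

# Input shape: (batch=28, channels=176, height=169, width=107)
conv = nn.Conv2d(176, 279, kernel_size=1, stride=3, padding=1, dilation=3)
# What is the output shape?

Input shape: (28, 176, 169, 107)
Output shape: (28, 279, 57, 37)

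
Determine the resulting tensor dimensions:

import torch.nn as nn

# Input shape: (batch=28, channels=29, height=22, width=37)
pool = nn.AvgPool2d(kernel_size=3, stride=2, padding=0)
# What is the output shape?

Input shape: (28, 29, 22, 37)
Output shape: (28, 29, 10, 18)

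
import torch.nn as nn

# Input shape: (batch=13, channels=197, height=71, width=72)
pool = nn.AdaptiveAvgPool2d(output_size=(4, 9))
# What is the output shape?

Input shape: (13, 197, 71, 72)
Output shape: (13, 197, 4, 9)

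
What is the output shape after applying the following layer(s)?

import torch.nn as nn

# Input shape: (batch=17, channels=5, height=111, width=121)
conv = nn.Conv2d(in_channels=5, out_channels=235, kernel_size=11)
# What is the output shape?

Input shape: (17, 5, 111, 121)
Output shape: (17, 235, 101, 111)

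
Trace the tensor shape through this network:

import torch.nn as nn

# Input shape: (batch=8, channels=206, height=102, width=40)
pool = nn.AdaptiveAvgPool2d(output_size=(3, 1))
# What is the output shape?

Input shape: (8, 206, 102, 40)
Output shape: (8, 206, 3, 1)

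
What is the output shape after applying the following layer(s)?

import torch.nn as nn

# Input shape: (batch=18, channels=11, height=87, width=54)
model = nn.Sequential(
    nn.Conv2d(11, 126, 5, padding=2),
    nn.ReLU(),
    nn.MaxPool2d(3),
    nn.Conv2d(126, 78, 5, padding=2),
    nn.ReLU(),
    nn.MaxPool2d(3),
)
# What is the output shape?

Input shape: (18, 11, 87, 54)
  -> after first Conv2d: (18, 126, 87, 54)
  -> after first MaxPool2d: (18, 126, 29, 18)
  -> after second Conv2d: (18, 78, 29, 18)
Output shape: (18, 78, 9, 6)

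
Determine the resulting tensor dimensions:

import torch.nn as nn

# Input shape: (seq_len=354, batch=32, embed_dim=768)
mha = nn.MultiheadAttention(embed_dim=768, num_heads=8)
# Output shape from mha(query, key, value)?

Input shape: (354, 32, 768)
Output shape: (354, 32, 768)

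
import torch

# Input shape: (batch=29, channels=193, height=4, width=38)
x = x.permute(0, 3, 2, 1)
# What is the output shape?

Input shape: (29, 193, 4, 38)
Output shape: (29, 38, 4, 193)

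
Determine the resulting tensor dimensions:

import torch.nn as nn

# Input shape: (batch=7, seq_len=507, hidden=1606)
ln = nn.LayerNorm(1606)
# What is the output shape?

Input shape: (7, 507, 1606)
Output shape: (7, 507, 1606)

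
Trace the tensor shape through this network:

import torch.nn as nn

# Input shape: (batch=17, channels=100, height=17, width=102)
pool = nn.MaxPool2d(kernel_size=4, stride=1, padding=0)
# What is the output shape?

Input shape: (17, 100, 17, 102)
Output shape: (17, 100, 14, 99)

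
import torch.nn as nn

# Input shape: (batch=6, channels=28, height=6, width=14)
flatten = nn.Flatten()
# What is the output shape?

Input shape: (6, 28, 6, 14)
Output shape: (6, 2352)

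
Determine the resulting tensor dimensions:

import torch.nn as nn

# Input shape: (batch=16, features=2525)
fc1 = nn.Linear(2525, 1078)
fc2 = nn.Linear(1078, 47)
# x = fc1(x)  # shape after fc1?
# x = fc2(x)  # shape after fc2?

Input shape: (16, 2525)
  -> after fc1: (16, 1078)
Output shape: (16, 47)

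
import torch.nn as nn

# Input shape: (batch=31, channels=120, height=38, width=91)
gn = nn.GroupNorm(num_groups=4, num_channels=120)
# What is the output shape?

Input shape: (31, 120, 38, 91)
Output shape: (31, 120, 38, 91)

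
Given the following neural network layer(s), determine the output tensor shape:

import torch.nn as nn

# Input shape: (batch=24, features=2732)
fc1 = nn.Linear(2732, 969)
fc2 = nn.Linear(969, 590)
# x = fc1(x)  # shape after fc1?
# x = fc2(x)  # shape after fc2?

Input shape: (24, 2732)
  -> after fc1: (24, 969)
Output shape: (24, 590)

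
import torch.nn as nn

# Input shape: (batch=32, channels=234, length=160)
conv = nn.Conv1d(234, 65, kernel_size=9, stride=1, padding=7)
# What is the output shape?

Input shape: (32, 234, 160)
Output shape: (32, 65, 166)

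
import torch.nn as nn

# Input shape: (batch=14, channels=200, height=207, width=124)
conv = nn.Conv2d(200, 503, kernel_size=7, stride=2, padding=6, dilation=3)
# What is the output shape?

Input shape: (14, 200, 207, 124)
Output shape: (14, 503, 101, 59)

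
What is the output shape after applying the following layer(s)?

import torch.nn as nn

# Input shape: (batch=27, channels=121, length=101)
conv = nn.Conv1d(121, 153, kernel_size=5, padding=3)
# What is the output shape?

Input shape: (27, 121, 101)
Output shape: (27, 153, 103)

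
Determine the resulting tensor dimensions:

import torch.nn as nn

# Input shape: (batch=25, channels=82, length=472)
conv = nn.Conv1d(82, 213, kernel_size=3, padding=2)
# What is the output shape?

Input shape: (25, 82, 472)
Output shape: (25, 213, 474)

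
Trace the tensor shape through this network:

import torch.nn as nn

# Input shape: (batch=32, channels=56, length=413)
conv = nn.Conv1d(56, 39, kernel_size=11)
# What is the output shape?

Input shape: (32, 56, 413)
Output shape: (32, 39, 403)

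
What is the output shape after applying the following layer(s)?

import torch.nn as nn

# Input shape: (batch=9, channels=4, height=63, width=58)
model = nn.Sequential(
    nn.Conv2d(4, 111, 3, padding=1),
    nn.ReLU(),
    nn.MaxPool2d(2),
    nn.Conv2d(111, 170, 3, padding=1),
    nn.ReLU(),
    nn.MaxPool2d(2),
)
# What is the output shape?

Input shape: (9, 4, 63, 58)
  -> after first Conv2d: (9, 111, 63, 58)
  -> after first MaxPool2d: (9, 111, 31, 29)
  -> after second Conv2d: (9, 170, 31, 29)
Output shape: (9, 170, 15, 14)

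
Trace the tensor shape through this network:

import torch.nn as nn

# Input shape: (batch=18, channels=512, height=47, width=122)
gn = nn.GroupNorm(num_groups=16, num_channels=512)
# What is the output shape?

Input shape: (18, 512, 47, 122)
Output shape: (18, 512, 47, 122)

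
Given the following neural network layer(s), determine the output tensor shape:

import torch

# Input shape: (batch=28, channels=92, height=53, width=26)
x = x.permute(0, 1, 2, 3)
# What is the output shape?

Input shape: (28, 92, 53, 26)
Output shape: (28, 92, 53, 26)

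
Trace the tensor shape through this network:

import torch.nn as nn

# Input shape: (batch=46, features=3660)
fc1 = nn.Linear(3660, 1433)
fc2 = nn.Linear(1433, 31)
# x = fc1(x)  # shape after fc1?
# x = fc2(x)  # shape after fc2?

Input shape: (46, 3660)
  -> after fc1: (46, 1433)
Output shape: (46, 31)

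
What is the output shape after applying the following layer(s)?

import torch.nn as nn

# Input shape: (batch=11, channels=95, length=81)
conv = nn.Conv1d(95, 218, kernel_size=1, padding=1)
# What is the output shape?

Input shape: (11, 95, 81)
Output shape: (11, 218, 83)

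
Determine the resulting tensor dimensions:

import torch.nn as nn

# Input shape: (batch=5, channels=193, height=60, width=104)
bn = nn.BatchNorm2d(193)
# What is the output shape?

Input shape: (5, 193, 60, 104)
Output shape: (5, 193, 60, 104)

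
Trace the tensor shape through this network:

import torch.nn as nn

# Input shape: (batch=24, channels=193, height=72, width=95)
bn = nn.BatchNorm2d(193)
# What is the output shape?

Input shape: (24, 193, 72, 95)
Output shape: (24, 193, 72, 95)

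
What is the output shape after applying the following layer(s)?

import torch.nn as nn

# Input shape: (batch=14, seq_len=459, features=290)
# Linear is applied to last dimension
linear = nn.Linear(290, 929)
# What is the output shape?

Input shape: (14, 459, 290)
Output shape: (14, 459, 929)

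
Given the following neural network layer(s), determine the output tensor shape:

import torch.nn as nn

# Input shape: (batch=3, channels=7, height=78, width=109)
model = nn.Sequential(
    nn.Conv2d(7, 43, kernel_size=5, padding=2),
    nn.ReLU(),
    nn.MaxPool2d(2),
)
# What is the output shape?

Input shape: (3, 7, 78, 109)
  -> after Conv2d: (3, 43, 78, 109)
  -> after ReLU: (3, 43, 78, 109)
Output shape: (3, 43, 39, 54)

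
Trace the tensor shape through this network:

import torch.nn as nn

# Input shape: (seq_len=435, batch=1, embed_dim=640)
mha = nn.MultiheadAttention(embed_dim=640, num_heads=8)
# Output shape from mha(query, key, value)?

Input shape: (435, 1, 640)
Output shape: (435, 1, 640)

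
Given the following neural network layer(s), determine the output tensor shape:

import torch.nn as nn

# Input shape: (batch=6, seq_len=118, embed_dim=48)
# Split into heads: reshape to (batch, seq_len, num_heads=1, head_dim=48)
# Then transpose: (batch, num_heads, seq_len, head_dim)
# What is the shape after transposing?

Input shape: (6, 118, 48)
  -> after reshape: (6, 118, 1, 48)
Output shape: (6, 1, 118, 48)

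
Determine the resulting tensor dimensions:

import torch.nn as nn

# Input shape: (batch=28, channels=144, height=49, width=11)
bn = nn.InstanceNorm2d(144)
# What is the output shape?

Input shape: (28, 144, 49, 11)
Output shape: (28, 144, 49, 11)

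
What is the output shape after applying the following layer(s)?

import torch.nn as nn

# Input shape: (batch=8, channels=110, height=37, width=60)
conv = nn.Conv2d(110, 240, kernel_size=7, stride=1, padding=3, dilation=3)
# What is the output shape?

Input shape: (8, 110, 37, 60)
Output shape: (8, 240, 25, 48)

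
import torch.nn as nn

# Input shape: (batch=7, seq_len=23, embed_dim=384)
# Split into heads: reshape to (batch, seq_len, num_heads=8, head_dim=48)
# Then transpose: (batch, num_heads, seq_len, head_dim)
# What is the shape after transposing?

Input shape: (7, 23, 384)
  -> after reshape: (7, 23, 8, 48)
Output shape: (7, 8, 23, 48)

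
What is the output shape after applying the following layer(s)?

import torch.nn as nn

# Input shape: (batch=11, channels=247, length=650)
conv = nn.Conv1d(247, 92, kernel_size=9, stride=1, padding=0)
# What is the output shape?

Input shape: (11, 247, 650)
Output shape: (11, 92, 642)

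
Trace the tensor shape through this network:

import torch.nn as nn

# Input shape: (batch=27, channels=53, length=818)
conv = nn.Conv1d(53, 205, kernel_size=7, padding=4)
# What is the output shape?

Input shape: (27, 53, 818)
Output shape: (27, 205, 820)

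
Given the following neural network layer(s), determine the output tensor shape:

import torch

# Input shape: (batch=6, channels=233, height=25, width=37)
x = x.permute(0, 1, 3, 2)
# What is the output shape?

Input shape: (6, 233, 25, 37)
Output shape: (6, 233, 37, 25)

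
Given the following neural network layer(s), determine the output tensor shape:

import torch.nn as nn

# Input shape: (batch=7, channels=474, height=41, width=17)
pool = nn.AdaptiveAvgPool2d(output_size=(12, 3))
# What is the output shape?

Input shape: (7, 474, 41, 17)
Output shape: (7, 474, 12, 3)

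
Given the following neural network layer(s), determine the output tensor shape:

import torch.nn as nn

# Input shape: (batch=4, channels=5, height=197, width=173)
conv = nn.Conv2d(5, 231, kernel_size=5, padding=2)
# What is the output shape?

Input shape: (4, 5, 197, 173)
Output shape: (4, 231, 197, 173)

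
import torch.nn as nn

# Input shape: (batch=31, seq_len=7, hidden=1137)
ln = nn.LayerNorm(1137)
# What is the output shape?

Input shape: (31, 7, 1137)
Output shape: (31, 7, 1137)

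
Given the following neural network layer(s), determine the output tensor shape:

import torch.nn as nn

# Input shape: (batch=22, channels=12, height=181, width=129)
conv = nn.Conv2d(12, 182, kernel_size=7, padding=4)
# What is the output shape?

Input shape: (22, 12, 181, 129)
Output shape: (22, 182, 183, 131)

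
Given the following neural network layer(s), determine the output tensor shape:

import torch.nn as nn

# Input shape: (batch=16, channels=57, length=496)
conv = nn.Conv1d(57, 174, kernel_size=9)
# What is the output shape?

Input shape: (16, 57, 496)
Output shape: (16, 174, 488)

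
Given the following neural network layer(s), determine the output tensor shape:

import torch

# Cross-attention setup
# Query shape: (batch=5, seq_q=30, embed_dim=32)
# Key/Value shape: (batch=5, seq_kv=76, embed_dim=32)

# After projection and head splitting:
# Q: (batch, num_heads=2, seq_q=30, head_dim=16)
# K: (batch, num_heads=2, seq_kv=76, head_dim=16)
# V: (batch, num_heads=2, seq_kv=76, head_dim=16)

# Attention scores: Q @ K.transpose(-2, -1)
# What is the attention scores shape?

Input shape: (5, 30, 32)
Output shape: (5, 2, 30, 76)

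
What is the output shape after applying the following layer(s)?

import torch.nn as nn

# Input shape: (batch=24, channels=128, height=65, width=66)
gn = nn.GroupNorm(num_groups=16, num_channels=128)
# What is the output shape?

Input shape: (24, 128, 65, 66)
Output shape: (24, 128, 65, 66)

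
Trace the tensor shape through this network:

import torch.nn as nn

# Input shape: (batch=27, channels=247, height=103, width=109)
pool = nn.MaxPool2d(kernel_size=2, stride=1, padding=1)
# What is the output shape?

Input shape: (27, 247, 103, 109)
Output shape: (27, 247, 104, 110)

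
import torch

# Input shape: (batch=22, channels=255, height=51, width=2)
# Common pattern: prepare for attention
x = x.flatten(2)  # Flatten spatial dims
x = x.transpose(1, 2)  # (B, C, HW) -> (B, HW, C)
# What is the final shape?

Input shape: (22, 255, 51, 2)
  -> after flatten(2): (22, 255, 102)
Output shape: (22, 102, 255)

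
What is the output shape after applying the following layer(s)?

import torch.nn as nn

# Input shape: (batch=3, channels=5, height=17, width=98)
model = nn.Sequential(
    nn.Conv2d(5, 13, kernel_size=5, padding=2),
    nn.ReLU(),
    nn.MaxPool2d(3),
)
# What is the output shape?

Input shape: (3, 5, 17, 98)
  -> after Conv2d: (3, 13, 17, 98)
  -> after ReLU: (3, 13, 17, 98)
Output shape: (3, 13, 5, 32)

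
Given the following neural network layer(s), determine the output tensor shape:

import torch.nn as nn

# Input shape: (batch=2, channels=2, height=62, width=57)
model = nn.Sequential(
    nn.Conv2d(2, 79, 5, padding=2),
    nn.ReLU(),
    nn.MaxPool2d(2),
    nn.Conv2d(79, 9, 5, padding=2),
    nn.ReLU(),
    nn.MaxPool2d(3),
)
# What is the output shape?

Input shape: (2, 2, 62, 57)
  -> after first Conv2d: (2, 79, 62, 57)
  -> after first MaxPool2d: (2, 79, 31, 28)
  -> after second Conv2d: (2, 9, 31, 28)
Output shape: (2, 9, 10, 9)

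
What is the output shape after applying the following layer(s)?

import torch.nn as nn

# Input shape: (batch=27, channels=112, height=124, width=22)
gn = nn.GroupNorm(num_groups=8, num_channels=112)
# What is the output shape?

Input shape: (27, 112, 124, 22)
Output shape: (27, 112, 124, 22)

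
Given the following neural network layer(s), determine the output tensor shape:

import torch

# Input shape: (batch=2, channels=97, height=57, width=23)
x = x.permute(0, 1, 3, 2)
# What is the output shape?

Input shape: (2, 97, 57, 23)
Output shape: (2, 97, 23, 57)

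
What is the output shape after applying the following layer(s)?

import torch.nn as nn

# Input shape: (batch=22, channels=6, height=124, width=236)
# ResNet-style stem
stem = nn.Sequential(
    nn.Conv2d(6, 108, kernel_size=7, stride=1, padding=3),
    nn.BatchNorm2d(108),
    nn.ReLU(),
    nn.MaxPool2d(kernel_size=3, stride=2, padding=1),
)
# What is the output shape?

Input shape: (22, 6, 124, 236)
  -> after Conv2d 7x7 stride=1: (22, 108, 124, 236)
Output shape: (22, 108, 62, 118)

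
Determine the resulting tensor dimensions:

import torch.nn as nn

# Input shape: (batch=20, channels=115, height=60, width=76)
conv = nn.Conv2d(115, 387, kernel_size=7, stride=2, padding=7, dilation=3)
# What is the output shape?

Input shape: (20, 115, 60, 76)
Output shape: (20, 387, 28, 36)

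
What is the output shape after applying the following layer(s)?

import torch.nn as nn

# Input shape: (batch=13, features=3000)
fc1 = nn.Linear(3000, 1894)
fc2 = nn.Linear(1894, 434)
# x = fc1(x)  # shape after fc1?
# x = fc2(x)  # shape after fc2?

Input shape: (13, 3000)
  -> after fc1: (13, 1894)
Output shape: (13, 434)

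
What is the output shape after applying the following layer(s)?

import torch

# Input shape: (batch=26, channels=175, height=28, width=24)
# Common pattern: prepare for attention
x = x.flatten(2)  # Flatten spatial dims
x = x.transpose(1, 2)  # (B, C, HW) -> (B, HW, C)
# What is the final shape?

Input shape: (26, 175, 28, 24)
  -> after flatten(2): (26, 175, 672)
Output shape: (26, 672, 175)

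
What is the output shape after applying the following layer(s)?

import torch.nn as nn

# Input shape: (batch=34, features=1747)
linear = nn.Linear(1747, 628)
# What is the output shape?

Input shape: (34, 1747)
Output shape: (34, 628)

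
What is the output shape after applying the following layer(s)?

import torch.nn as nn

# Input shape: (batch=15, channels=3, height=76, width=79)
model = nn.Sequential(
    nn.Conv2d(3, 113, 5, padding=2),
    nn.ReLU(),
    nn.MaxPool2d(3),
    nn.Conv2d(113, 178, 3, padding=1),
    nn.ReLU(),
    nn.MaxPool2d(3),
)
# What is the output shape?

Input shape: (15, 3, 76, 79)
  -> after first Conv2d: (15, 113, 76, 79)
  -> after first MaxPool2d: (15, 113, 25, 26)
  -> after second Conv2d: (15, 178, 25, 26)
Output shape: (15, 178, 8, 8)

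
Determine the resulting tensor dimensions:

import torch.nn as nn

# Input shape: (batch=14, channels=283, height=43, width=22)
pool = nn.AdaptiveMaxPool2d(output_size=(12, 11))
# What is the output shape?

Input shape: (14, 283, 43, 22)
Output shape: (14, 283, 12, 11)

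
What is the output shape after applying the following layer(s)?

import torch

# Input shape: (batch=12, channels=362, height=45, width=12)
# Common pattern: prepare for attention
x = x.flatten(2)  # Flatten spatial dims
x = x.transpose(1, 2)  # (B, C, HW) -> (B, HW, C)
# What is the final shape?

Input shape: (12, 362, 45, 12)
  -> after flatten(2): (12, 362, 540)
Output shape: (12, 540, 362)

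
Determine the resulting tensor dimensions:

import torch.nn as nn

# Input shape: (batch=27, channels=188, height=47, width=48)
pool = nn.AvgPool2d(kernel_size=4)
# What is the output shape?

Input shape: (27, 188, 47, 48)
Output shape: (27, 188, 11, 12)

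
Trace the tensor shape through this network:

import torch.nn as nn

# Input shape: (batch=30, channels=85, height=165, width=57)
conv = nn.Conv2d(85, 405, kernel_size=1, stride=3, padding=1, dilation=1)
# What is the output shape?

Input shape: (30, 85, 165, 57)
Output shape: (30, 405, 56, 20)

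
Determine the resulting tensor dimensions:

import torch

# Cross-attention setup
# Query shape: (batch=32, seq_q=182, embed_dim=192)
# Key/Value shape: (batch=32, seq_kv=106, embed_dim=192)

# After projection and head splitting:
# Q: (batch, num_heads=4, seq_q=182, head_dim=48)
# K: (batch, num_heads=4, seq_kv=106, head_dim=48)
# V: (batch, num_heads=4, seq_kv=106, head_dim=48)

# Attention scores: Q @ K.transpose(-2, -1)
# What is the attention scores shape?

Input shape: (32, 182, 192)
Output shape: (32, 4, 182, 106)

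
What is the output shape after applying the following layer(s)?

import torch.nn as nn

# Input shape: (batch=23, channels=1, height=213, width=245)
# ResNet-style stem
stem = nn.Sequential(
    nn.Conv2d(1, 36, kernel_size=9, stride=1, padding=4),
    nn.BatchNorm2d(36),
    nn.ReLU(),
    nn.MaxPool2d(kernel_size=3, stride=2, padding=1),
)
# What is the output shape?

Input shape: (23, 1, 213, 245)
  -> after Conv2d 9x9 stride=1: (23, 36, 213, 245)
Output shape: (23, 36, 107, 123)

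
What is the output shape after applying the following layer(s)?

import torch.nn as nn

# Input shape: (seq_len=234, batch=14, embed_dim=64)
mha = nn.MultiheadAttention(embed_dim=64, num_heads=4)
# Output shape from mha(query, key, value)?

Input shape: (234, 14, 64)
Output shape: (234, 14, 64)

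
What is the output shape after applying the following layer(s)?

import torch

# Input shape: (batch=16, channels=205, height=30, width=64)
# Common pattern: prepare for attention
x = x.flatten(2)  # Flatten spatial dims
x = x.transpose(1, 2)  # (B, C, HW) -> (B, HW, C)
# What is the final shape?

Input shape: (16, 205, 30, 64)
  -> after flatten(2): (16, 205, 1920)
Output shape: (16, 1920, 205)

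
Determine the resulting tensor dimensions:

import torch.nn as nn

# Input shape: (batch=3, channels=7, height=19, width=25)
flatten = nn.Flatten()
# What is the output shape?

Input shape: (3, 7, 19, 25)
Output shape: (3, 3325)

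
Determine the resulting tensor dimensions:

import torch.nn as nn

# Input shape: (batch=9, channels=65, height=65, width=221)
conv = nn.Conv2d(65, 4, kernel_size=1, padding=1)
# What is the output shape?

Input shape: (9, 65, 65, 221)
Output shape: (9, 4, 67, 223)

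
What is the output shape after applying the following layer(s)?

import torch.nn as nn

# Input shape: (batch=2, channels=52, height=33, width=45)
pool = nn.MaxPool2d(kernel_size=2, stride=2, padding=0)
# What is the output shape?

Input shape: (2, 52, 33, 45)
Output shape: (2, 52, 16, 22)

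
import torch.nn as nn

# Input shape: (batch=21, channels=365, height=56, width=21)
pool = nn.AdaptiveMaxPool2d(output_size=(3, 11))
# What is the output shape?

Input shape: (21, 365, 56, 21)
Output shape: (21, 365, 3, 11)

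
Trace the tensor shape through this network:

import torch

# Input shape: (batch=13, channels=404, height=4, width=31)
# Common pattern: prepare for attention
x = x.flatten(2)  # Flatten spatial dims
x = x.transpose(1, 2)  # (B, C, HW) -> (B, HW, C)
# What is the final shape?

Input shape: (13, 404, 4, 31)
  -> after flatten(2): (13, 404, 124)
Output shape: (13, 124, 404)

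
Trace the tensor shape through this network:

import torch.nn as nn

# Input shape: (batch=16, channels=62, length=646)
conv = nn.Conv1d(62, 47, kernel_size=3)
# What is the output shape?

Input shape: (16, 62, 646)
Output shape: (16, 47, 644)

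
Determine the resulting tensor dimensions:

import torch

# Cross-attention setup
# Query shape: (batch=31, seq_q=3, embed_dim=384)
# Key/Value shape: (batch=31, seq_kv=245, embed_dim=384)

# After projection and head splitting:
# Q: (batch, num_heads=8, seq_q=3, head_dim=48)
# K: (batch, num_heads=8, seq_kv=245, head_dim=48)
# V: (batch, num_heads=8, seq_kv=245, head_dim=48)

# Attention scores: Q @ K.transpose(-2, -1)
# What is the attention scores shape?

Input shape: (31, 3, 384)
Output shape: (31, 8, 3, 245)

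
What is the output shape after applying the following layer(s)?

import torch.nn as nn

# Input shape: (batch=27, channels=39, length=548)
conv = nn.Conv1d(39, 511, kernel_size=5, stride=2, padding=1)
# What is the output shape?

Input shape: (27, 39, 548)
Output shape: (27, 511, 273)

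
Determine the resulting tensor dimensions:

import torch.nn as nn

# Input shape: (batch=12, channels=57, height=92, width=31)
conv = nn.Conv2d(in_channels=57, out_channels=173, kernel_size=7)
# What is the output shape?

Input shape: (12, 57, 92, 31)
Output shape: (12, 173, 86, 25)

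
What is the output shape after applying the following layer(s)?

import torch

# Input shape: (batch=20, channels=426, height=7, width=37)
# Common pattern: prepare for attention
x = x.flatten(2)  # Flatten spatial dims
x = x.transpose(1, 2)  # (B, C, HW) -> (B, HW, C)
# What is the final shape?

Input shape: (20, 426, 7, 37)
  -> after flatten(2): (20, 426, 259)
Output shape: (20, 259, 426)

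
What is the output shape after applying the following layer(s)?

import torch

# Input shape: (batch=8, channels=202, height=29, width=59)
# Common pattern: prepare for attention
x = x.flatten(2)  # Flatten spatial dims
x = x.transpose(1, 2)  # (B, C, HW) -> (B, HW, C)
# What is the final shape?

Input shape: (8, 202, 29, 59)
  -> after flatten(2): (8, 202, 1711)
Output shape: (8, 1711, 202)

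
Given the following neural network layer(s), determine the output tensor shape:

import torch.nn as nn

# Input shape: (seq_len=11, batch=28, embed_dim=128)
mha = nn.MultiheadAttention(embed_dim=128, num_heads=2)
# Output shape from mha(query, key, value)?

Input shape: (11, 28, 128)
Output shape: (11, 28, 128)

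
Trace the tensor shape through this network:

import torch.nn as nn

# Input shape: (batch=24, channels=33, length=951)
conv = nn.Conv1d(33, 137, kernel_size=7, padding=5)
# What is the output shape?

Input shape: (24, 33, 951)
Output shape: (24, 137, 955)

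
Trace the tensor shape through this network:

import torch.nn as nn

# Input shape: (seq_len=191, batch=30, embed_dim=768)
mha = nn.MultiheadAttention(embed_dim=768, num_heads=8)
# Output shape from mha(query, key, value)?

Input shape: (191, 30, 768)
Output shape: (191, 30, 768)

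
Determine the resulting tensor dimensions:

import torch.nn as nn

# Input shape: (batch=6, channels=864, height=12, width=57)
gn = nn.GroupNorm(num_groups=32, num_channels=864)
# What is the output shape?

Input shape: (6, 864, 12, 57)
Output shape: (6, 864, 12, 57)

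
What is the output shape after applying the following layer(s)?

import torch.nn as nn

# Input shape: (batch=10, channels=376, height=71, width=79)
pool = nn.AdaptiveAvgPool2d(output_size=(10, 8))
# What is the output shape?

Input shape: (10, 376, 71, 79)
Output shape: (10, 376, 10, 8)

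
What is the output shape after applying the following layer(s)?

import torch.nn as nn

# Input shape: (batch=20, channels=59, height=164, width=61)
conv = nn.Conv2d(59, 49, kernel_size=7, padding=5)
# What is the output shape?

Input shape: (20, 59, 164, 61)
Output shape: (20, 49, 168, 65)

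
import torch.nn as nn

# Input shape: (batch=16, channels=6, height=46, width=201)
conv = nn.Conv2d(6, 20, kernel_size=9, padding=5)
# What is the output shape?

Input shape: (16, 6, 46, 201)
Output shape: (16, 20, 48, 203)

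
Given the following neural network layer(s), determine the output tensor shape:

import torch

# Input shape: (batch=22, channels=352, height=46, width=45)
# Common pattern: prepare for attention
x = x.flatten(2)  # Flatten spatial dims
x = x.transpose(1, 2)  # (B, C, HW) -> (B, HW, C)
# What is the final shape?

Input shape: (22, 352, 46, 45)
  -> after flatten(2): (22, 352, 2070)
Output shape: (22, 2070, 352)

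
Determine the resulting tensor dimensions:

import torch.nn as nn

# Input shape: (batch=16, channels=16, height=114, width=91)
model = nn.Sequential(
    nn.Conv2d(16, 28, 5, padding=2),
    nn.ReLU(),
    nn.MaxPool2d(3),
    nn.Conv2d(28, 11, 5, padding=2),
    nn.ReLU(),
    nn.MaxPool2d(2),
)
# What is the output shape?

Input shape: (16, 16, 114, 91)
  -> after first Conv2d: (16, 28, 114, 91)
  -> after first MaxPool2d: (16, 28, 38, 30)
  -> after second Conv2d: (16, 11, 38, 30)
Output shape: (16, 11, 19, 15)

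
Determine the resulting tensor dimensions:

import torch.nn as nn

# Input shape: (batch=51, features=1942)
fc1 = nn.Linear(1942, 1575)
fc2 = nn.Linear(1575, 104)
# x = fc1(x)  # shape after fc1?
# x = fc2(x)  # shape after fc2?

Input shape: (51, 1942)
  -> after fc1: (51, 1575)
Output shape: (51, 104)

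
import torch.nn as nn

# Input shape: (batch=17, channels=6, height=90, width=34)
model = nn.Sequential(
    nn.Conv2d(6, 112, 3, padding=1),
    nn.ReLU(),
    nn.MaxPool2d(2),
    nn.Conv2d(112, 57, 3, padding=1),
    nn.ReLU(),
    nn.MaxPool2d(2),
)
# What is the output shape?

Input shape: (17, 6, 90, 34)
  -> after first Conv2d: (17, 112, 90, 34)
  -> after first MaxPool2d: (17, 112, 45, 17)
  -> after second Conv2d: (17, 57, 45, 17)
Output shape: (17, 57, 22, 8)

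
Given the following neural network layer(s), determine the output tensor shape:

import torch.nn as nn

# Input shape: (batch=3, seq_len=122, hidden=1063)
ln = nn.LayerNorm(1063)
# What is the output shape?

Input shape: (3, 122, 1063)
Output shape: (3, 122, 1063)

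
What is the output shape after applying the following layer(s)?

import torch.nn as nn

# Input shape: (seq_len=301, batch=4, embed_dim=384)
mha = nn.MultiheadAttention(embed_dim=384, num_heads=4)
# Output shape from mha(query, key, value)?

Input shape: (301, 4, 384)
Output shape: (301, 4, 384)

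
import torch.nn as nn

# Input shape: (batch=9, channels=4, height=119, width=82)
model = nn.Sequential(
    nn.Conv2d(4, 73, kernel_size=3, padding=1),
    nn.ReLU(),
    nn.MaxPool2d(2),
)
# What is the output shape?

Input shape: (9, 4, 119, 82)
  -> after Conv2d: (9, 73, 119, 82)
  -> after ReLU: (9, 73, 119, 82)
Output shape: (9, 73, 59, 41)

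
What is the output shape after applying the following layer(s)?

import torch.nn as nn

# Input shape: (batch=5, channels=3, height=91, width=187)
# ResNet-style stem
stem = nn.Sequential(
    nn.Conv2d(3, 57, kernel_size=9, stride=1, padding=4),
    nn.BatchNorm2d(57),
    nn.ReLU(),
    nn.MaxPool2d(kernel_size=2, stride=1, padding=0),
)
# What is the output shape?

Input shape: (5, 3, 91, 187)
  -> after Conv2d 9x9 stride=1: (5, 57, 91, 187)
Output shape: (5, 57, 90, 186)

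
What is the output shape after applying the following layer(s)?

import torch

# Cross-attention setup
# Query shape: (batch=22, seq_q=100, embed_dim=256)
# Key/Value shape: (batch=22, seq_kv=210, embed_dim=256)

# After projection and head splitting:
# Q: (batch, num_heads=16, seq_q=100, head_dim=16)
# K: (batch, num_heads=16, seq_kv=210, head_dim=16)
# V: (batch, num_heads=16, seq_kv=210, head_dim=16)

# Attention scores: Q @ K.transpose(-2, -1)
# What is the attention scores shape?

Input shape: (22, 100, 256)
Output shape: (22, 16, 100, 210)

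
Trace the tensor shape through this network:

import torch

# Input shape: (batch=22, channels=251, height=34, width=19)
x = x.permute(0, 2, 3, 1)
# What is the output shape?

Input shape: (22, 251, 34, 19)
Output shape: (22, 34, 19, 251)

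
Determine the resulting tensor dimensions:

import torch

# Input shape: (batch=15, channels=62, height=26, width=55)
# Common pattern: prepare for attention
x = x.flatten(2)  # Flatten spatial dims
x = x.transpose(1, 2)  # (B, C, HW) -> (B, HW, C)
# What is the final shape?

Input shape: (15, 62, 26, 55)
  -> after flatten(2): (15, 62, 1430)
Output shape: (15, 1430, 62)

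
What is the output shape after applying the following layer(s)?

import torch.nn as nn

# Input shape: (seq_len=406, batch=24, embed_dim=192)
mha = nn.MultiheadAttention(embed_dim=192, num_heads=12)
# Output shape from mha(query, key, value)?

Input shape: (406, 24, 192)
Output shape: (406, 24, 192)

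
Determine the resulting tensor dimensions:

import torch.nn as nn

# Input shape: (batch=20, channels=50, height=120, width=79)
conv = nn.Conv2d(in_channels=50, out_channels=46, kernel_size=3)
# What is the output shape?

Input shape: (20, 50, 120, 79)
Output shape: (20, 46, 118, 77)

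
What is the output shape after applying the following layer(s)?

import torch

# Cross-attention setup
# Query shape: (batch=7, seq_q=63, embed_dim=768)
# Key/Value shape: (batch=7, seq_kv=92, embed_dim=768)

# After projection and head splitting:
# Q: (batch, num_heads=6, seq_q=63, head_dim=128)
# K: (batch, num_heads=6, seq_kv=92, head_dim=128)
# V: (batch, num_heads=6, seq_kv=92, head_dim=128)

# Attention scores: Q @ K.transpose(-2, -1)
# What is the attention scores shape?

Input shape: (7, 63, 768)
Output shape: (7, 6, 63, 92)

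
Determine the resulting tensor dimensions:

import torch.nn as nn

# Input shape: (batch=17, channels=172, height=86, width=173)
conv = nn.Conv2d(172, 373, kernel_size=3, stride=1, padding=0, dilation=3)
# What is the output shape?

Input shape: (17, 172, 86, 173)
Output shape: (17, 373, 80, 167)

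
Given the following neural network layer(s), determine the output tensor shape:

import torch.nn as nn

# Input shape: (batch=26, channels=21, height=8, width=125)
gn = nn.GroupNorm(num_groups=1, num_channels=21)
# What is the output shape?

Input shape: (26, 21, 8, 125)
Output shape: (26, 21, 8, 125)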